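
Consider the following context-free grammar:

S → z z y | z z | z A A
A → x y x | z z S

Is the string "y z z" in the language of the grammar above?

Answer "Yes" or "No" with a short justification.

No - no valid derivation exists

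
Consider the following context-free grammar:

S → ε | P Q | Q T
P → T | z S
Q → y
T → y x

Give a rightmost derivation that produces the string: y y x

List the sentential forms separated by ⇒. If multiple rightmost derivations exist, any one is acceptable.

S ⇒ Q T ⇒ Q y x ⇒ y y x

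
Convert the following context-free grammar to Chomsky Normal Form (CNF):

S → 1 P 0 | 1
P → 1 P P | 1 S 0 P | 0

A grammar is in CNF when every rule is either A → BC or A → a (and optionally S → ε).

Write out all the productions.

T1 → 1; T0 → 0; S → 1; P → 0; S → T1 X0; X0 → P T0; P → T1 X1; X1 → P P; P → T1 X2; X2 → S X3; X3 → T0 P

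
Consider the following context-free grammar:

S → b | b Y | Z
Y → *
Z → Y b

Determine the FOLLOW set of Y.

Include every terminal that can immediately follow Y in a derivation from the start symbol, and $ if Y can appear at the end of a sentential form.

We compute FOLLOW(Y) using the standard algorithm.
FOLLOW(S) starts with {$}.
FIRST(S) = {*, b}
FIRST(Y) = {*}
FIRST(Z) = {*}
FOLLOW(S) = {$}
FOLLOW(Y) = {$, b}
FOLLOW(Z) = {$}
Therefore, FOLLOW(Y) = {$, b}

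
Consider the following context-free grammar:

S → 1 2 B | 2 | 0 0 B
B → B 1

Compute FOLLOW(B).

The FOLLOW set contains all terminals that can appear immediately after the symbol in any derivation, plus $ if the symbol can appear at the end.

We compute FOLLOW(B) using the standard algorithm.
FOLLOW(S) starts with {$}.
FIRST(B) = {}
FIRST(S) = {0, 1, 2}
FOLLOW(B) = {$, 1}
FOLLOW(S) = {$}
Therefore, FOLLOW(B) = {$, 1}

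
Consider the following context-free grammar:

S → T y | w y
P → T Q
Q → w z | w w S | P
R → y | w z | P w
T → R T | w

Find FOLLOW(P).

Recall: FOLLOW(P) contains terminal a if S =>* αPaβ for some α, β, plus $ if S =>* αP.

We compute FOLLOW(P) using the standard algorithm.
FOLLOW(S) starts with {$}.
FIRST(P) = {w, y}
FIRST(Q) = {w, y}
FIRST(R) = {w, y}
FIRST(S) = {w, y}
FIRST(T) = {w, y}
FOLLOW(P) = {w}
FOLLOW(Q) = {w}
FOLLOW(R) = {w, y}
FOLLOW(S) = {$, w}
FOLLOW(T) = {w, y}
Therefore, FOLLOW(P) = {w}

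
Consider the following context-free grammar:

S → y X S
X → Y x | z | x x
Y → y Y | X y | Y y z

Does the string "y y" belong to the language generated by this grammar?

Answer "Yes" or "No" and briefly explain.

No - no valid derivation exists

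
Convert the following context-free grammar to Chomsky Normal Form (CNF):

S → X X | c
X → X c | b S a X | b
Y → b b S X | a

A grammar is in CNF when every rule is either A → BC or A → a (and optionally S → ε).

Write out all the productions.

S → c; TC → c; TB → b; TA → a; X → b; Y → a; S → X X; X → X TC; X → TB X0; X0 → S X1; X1 → TA X; Y → TB X2; X2 → TB X3; X3 → S X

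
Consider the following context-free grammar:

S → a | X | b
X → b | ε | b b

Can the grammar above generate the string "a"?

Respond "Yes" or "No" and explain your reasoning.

Yes - a valid derivation exists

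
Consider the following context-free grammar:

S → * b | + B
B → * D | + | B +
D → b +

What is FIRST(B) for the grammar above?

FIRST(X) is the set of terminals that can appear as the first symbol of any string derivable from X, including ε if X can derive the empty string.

We compute FIRST(B) using the standard algorithm.
FIRST(B) = {*, +}
FIRST(D) = {b}
FIRST(S) = {*, +}
Therefore, FIRST(B) = {*, +}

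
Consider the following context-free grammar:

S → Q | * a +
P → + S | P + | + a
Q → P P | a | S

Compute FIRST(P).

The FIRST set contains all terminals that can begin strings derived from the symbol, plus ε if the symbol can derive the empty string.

We compute FIRST(P) using the standard algorithm.
FIRST(P) = {+}
FIRST(Q) = {*, +, a}
FIRST(S) = {*, +, a}
Therefore, FIRST(P) = {+}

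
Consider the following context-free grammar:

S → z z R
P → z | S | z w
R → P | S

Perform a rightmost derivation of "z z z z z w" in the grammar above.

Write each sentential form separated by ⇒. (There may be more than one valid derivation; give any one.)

S ⇒ z z R ⇒ z z S ⇒ z z z z R ⇒ z z z z P ⇒ z z z z z w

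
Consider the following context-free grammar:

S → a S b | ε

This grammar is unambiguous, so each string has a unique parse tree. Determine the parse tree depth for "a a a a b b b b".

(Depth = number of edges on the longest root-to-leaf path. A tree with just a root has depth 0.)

5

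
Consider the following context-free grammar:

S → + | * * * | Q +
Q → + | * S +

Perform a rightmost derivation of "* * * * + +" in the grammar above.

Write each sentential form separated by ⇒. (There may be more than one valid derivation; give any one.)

S ⇒ Q + ⇒ * S + + ⇒ * * * * + +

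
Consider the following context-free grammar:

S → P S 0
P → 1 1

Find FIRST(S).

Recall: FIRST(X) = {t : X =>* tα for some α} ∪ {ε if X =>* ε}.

We compute FIRST(S) using the standard algorithm.
FIRST(P) = {1}
FIRST(S) = {1}
Therefore, FIRST(S) = {1}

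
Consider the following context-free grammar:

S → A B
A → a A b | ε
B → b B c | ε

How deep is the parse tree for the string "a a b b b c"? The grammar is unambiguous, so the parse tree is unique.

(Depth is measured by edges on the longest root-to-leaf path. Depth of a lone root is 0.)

4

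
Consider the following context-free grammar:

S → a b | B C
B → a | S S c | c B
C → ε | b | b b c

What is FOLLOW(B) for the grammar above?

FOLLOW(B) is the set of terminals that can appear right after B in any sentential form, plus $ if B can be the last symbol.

We compute FOLLOW(B) using the standard algorithm.
FOLLOW(S) starts with {$}.
FIRST(B) = {a, c}
FIRST(C) = {b, ε}
FIRST(S) = {a, c}
FOLLOW(B) = {$, a, b, c}
FOLLOW(C) = {$, a, c}
FOLLOW(S) = {$, a, c}
Therefore, FOLLOW(B) = {$, a, b, c}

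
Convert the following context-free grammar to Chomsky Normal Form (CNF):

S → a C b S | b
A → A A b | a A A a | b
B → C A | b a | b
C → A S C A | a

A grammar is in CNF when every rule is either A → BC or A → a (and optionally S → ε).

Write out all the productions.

TA → a; TB → b; S → b; A → b; B → b; C → a; S → TA X0; X0 → C X1; X1 → TB S; A → A X2; X2 → A TB; A → TA X3; X3 → A X4; X4 → A TA; B → C A; B → TB TA; C → A X5; X5 → S X6; X6 → C A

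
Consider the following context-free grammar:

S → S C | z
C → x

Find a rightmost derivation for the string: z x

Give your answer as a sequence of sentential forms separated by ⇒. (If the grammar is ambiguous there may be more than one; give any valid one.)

S ⇒ S C ⇒ S x ⇒ z x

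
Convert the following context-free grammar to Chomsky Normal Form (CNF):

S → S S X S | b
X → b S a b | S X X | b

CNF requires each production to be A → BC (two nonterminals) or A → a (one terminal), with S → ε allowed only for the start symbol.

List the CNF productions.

S → b; TB → b; TA → a; X → b; S → S X0; X0 → S X1; X1 → X S; X → TB X2; X2 → S X3; X3 → TA TB; X → S X4; X4 → X X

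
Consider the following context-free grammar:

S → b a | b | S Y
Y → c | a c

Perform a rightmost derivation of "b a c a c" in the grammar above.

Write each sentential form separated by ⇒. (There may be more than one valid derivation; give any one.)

S ⇒ S Y ⇒ S a c ⇒ S Y a c ⇒ S c a c ⇒ b a c a c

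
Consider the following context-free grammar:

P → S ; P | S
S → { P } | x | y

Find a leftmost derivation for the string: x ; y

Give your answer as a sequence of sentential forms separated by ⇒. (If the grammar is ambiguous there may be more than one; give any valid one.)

P ⇒ S ; P ⇒ x ; P ⇒ x ; S ⇒ x ; y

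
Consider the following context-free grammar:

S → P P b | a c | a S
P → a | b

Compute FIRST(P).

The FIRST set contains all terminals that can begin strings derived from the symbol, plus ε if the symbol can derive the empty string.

We compute FIRST(P) using the standard algorithm.
FIRST(P) = {a, b}
FIRST(S) = {a, b}
Therefore, FIRST(P) = {a, b}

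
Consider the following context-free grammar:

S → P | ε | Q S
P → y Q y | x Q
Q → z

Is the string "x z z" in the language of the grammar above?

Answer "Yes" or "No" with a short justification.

No - no valid derivation exists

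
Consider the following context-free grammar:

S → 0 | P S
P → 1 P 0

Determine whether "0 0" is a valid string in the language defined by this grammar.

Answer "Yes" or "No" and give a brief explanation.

No - no valid derivation exists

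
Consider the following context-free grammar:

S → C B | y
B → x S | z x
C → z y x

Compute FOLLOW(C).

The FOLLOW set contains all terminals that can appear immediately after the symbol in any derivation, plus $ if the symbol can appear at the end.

We compute FOLLOW(C) using the standard algorithm.
FOLLOW(S) starts with {$}.
FIRST(B) = {x, z}
FIRST(C) = {z}
FIRST(S) = {y, z}
FOLLOW(B) = {$}
FOLLOW(C) = {x, z}
FOLLOW(S) = {$}
Therefore, FOLLOW(C) = {x, z}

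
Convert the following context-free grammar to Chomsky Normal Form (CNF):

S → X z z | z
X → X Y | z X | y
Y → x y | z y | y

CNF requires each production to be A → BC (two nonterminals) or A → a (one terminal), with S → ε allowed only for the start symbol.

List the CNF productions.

TZ → z; S → z; X → y; TX → x; TY → y; Y → y; S → X X0; X0 → TZ TZ; X → X Y; X → TZ X; Y → TX TY; Y → TZ TY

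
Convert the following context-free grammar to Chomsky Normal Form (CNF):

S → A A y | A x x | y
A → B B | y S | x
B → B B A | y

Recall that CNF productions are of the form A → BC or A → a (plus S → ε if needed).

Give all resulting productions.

TY → y; TX → x; S → y; A → x; B → y; S → A X0; X0 → A TY; S → A X1; X1 → TX TX; A → B B; A → TY S; B → B X2; X2 → B A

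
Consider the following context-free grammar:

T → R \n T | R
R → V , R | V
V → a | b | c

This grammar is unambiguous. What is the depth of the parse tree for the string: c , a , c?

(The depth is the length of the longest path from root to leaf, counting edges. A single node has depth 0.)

5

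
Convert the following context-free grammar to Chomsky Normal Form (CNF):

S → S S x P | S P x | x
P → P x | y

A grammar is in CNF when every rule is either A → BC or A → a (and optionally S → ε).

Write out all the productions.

TX → x; S → x; P → y; S → S X0; X0 → S X1; X1 → TX P; S → S X2; X2 → P TX; P → P TX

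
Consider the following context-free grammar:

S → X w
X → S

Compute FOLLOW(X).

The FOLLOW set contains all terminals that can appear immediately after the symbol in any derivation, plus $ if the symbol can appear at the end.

We compute FOLLOW(X) using the standard algorithm.
FOLLOW(S) starts with {$}.
FIRST(S) = {}
FIRST(X) = {}
FOLLOW(S) = {$, w}
FOLLOW(X) = {w}
Therefore, FOLLOW(X) = {w}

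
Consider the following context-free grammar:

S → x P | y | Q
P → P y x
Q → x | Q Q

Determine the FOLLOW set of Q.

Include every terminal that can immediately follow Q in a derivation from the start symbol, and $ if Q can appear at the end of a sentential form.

We compute FOLLOW(Q) using the standard algorithm.
FOLLOW(S) starts with {$}.
FIRST(P) = {}
FIRST(Q) = {x}
FIRST(S) = {x, y}
FOLLOW(P) = {$, y}
FOLLOW(Q) = {$, x}
FOLLOW(S) = {$}
Therefore, FOLLOW(Q) = {$, x}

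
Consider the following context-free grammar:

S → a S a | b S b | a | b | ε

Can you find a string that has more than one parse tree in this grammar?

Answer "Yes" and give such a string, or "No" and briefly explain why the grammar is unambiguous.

No - the grammar is unambiguous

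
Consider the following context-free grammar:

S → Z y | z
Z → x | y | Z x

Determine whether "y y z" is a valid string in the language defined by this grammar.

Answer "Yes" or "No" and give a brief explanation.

No - no valid derivation exists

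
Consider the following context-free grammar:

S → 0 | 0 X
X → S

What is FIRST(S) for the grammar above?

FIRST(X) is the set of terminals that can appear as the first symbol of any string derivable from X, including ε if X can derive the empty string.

We compute FIRST(S) using the standard algorithm.
FIRST(S) = {0}
FIRST(X) = {0}
Therefore, FIRST(S) = {0}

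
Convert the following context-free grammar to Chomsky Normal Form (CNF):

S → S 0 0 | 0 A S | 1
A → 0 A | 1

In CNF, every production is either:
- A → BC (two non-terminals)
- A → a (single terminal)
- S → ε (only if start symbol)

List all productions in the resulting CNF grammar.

T0 → 0; S → 1; A → 1; S → S X0; X0 → T0 T0; S → T0 X1; X1 → A S; A → T0 A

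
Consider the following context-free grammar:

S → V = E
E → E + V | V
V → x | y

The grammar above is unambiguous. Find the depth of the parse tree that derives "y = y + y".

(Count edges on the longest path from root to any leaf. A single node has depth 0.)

4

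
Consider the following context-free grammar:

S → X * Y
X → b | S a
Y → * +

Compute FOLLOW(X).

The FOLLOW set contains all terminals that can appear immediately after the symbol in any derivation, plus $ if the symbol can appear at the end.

We compute FOLLOW(X) using the standard algorithm.
FOLLOW(S) starts with {$}.
FIRST(S) = {b}
FIRST(X) = {b}
FIRST(Y) = {*}
FOLLOW(S) = {$, a}
FOLLOW(X) = {*}
FOLLOW(Y) = {$, a}
Therefore, FOLLOW(X) = {*}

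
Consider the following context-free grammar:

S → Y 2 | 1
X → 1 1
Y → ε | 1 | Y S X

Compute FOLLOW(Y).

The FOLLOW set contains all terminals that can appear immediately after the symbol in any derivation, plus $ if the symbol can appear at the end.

We compute FOLLOW(Y) using the standard algorithm.
FOLLOW(S) starts with {$}.
FIRST(S) = {1, 2}
FIRST(X) = {1}
FIRST(Y) = {1, 2, ε}
FOLLOW(S) = {$, 1}
FOLLOW(X) = {1, 2}
FOLLOW(Y) = {1, 2}
Therefore, FOLLOW(Y) = {1, 2}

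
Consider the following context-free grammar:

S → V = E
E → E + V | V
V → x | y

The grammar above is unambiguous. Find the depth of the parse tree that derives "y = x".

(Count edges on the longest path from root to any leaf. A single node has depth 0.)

3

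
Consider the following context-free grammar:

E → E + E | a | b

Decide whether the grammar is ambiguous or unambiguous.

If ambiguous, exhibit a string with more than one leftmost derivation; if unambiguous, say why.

Ambiguous - the string 'b + a + a + b + a' has two distinct leftmost derivations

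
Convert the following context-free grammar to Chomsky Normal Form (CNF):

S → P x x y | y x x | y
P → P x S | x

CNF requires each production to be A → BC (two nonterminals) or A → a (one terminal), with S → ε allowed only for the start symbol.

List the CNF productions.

TX → x; TY → y; S → y; P → x; S → P X0; X0 → TX X1; X1 → TX TY; S → TY X2; X2 → TX TX; P → P X3; X3 → TX S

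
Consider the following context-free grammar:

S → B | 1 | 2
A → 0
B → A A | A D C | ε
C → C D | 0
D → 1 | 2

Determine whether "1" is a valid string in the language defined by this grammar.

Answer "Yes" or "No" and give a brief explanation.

Yes - a valid derivation exists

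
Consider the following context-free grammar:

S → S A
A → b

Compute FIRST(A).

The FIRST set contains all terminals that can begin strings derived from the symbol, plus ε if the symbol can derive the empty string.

We compute FIRST(A) using the standard algorithm.
FIRST(A) = {b}
FIRST(S) = {}
Therefore, FIRST(A) = {b}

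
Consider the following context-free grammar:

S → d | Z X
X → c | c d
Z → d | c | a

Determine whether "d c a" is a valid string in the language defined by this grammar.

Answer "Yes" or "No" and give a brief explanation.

No - no valid derivation exists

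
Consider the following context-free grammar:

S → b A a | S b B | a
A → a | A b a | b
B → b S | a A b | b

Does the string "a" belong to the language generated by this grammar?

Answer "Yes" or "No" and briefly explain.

Yes - a valid derivation exists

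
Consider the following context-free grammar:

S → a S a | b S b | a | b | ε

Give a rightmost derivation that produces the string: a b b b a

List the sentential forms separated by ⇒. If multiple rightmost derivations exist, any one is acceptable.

S ⇒ a S a ⇒ a b S b a ⇒ a b b b a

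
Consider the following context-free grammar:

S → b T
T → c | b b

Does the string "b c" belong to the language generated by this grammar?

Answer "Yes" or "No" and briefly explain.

Yes - a valid derivation exists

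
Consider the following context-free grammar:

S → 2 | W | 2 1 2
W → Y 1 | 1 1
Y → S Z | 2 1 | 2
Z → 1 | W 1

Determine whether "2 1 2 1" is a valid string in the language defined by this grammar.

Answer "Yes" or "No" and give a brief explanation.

No - no valid derivation exists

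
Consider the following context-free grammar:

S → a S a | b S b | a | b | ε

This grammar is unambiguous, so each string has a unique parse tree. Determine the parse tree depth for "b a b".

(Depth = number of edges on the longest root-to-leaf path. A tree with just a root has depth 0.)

2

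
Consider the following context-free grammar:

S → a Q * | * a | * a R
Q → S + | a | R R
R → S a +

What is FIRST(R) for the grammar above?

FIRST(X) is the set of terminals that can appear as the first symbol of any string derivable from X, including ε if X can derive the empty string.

We compute FIRST(R) using the standard algorithm.
FIRST(Q) = {*, a}
FIRST(R) = {*, a}
FIRST(S) = {*, a}
Therefore, FIRST(R) = {*, a}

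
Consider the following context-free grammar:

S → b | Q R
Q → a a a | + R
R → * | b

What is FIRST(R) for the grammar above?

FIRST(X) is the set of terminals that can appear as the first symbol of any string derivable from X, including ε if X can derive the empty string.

We compute FIRST(R) using the standard algorithm.
FIRST(Q) = {+, a}
FIRST(R) = {*, b}
FIRST(S) = {+, a, b}
Therefore, FIRST(R) = {*, b}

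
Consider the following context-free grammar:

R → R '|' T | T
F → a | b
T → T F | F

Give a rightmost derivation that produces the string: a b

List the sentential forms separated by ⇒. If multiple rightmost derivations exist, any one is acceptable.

R ⇒ T ⇒ T F ⇒ T b ⇒ F b ⇒ a b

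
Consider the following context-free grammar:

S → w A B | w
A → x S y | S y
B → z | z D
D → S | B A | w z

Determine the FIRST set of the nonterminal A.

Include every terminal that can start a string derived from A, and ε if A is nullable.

We compute FIRST(A) using the standard algorithm.
FIRST(A) = {w, x}
FIRST(B) = {z}
FIRST(D) = {w, z}
FIRST(S) = {w}
Therefore, FIRST(A) = {w, x}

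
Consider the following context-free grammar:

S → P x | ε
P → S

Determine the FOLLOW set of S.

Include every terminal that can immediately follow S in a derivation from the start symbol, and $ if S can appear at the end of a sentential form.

We compute FOLLOW(S) using the standard algorithm.
FOLLOW(S) starts with {$}.
FIRST(P) = {x, ε}
FIRST(S) = {x, ε}
FOLLOW(P) = {x}
FOLLOW(S) = {$, x}
Therefore, FOLLOW(S) = {$, x}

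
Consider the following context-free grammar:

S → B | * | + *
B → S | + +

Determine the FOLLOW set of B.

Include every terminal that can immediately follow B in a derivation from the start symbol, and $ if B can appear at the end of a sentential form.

We compute FOLLOW(B) using the standard algorithm.
FOLLOW(S) starts with {$}.
FIRST(B) = {*, +}
FIRST(S) = {*, +}
FOLLOW(B) = {$}
FOLLOW(S) = {$}
Therefore, FOLLOW(B) = {$}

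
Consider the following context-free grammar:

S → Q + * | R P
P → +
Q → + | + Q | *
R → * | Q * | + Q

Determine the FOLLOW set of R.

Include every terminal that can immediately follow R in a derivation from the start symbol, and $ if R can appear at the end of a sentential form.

We compute FOLLOW(R) using the standard algorithm.
FOLLOW(S) starts with {$}.
FIRST(P) = {+}
FIRST(Q) = {*, +}
FIRST(R) = {*, +}
FIRST(S) = {*, +}
FOLLOW(P) = {$}
FOLLOW(Q) = {*, +}
FOLLOW(R) = {+}
FOLLOW(S) = {$}
Therefore, FOLLOW(R) = {+}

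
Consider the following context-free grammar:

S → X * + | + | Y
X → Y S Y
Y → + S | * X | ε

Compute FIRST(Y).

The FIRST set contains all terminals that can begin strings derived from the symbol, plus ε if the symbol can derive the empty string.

We compute FIRST(Y) using the standard algorithm.
FIRST(S) = {*, +, ε}
FIRST(X) = {*, +, ε}
FIRST(Y) = {*, +, ε}
Therefore, FIRST(Y) = {*, +, ε}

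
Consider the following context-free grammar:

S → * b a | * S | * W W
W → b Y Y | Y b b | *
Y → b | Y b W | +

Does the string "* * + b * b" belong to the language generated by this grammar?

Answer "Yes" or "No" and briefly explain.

No - no valid derivation exists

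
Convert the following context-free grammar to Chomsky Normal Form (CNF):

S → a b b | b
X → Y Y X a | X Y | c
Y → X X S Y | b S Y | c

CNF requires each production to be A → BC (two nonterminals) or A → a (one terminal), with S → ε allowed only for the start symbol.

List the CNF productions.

TA → a; TB → b; S → b; X → c; Y → c; S → TA X0; X0 → TB TB; X → Y X1; X1 → Y X2; X2 → X TA; X → X Y; Y → X X3; X3 → X X4; X4 → S Y; Y → TB X5; X5 → S Y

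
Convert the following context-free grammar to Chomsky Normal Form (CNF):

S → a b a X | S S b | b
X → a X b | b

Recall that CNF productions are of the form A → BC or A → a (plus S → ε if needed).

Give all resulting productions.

TA → a; TB → b; S → b; X → b; S → TA X0; X0 → TB X1; X1 → TA X; S → S X2; X2 → S TB; X → TA X3; X3 → X TB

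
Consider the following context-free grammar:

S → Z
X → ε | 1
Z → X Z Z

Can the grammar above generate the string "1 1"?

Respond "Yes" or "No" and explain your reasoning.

No - no valid derivation exists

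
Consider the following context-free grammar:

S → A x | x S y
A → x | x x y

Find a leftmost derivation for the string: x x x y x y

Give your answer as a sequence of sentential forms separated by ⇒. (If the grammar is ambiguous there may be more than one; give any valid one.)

S ⇒ x S y ⇒ x A x y ⇒ x x x y x y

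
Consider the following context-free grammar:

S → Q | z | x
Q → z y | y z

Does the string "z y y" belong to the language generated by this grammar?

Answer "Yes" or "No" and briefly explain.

No - no valid derivation exists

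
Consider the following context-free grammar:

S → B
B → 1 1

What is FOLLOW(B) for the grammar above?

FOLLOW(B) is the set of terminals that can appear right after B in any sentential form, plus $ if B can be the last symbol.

We compute FOLLOW(B) using the standard algorithm.
FOLLOW(S) starts with {$}.
FIRST(B) = {1}
FIRST(S) = {1}
FOLLOW(B) = {$}
FOLLOW(S) = {$}
Therefore, FOLLOW(B) = {$}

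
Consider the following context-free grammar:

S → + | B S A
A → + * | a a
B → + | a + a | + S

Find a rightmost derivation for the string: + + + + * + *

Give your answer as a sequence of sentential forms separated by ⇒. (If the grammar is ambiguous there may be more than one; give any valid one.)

S ⇒ B S A ⇒ B S + * ⇒ B B S A + * ⇒ B B S + * + * ⇒ B B + + * + * ⇒ B + + + * + * ⇒ + + + + * + *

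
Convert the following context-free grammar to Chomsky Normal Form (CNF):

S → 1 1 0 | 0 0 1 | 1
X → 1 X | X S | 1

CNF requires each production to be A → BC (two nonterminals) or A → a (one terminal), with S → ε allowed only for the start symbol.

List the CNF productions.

T1 → 1; T0 → 0; S → 1; X → 1; S → T1 X0; X0 → T1 T0; S → T0 X1; X1 → T0 T1; X → T1 X; X → X S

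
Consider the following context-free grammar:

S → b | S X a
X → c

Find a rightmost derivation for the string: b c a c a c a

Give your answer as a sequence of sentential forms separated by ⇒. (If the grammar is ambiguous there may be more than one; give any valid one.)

S ⇒ S X a ⇒ S c a ⇒ S X a c a ⇒ S c a c a ⇒ S X a c a c a ⇒ S c a c a c a ⇒ b c a c a c a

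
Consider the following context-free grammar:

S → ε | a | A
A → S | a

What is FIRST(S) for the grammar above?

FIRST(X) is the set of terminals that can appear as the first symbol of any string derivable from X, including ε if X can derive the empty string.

We compute FIRST(S) using the standard algorithm.
FIRST(A) = {a, ε}
FIRST(S) = {a, ε}
Therefore, FIRST(S) = {a, ε}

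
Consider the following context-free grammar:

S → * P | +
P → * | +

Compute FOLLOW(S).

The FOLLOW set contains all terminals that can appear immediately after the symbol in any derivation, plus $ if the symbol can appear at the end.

We compute FOLLOW(S) using the standard algorithm.
FOLLOW(S) starts with {$}.
FIRST(P) = {*, +}
FIRST(S) = {*, +}
FOLLOW(P) = {$}
FOLLOW(S) = {$}
Therefore, FOLLOW(S) = {$}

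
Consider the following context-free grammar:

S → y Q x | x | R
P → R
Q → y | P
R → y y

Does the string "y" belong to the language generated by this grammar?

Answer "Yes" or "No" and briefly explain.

No - no valid derivation exists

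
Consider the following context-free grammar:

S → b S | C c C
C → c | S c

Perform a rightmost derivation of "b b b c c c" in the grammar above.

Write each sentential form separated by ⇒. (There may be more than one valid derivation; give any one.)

S ⇒ b S ⇒ b b S ⇒ b b b S ⇒ b b b C c C ⇒ b b b C c c ⇒ b b b c c c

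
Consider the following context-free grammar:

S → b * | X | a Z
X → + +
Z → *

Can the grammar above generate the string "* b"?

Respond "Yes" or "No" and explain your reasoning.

No - no valid derivation exists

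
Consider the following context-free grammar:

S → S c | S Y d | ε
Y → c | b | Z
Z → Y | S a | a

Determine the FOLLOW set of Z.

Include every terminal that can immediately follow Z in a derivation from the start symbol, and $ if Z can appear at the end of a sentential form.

We compute FOLLOW(Z) using the standard algorithm.
FOLLOW(S) starts with {$}.
FIRST(S) = {a, b, c, ε}
FIRST(Y) = {a, b, c}
FIRST(Z) = {a, b, c}
FOLLOW(S) = {$, a, b, c}
FOLLOW(Y) = {d}
FOLLOW(Z) = {d}
Therefore, FOLLOW(Z) = {d}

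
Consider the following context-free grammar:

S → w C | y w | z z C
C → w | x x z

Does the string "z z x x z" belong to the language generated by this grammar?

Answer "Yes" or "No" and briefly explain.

Yes - a valid derivation exists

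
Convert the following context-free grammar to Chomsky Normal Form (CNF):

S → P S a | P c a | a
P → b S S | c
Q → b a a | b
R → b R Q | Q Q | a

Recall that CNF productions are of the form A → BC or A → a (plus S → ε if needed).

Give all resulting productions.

TA → a; TC → c; S → a; TB → b; P → c; Q → b; R → a; S → P X0; X0 → S TA; S → P X1; X1 → TC TA; P → TB X2; X2 → S S; Q → TB X3; X3 → TA TA; R → TB X4; X4 → R Q; R → Q Q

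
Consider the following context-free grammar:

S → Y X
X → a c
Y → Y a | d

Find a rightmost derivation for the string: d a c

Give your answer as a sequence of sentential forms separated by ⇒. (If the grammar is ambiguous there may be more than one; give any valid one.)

S ⇒ Y X ⇒ Y a c ⇒ d a c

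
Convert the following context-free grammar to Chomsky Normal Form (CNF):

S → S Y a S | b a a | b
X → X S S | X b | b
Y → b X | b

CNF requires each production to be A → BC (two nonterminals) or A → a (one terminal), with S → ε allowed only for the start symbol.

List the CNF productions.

TA → a; TB → b; S → b; X → b; Y → b; S → S X0; X0 → Y X1; X1 → TA S; S → TB X2; X2 → TA TA; X → X X3; X3 → S S; X → X TB; Y → TB X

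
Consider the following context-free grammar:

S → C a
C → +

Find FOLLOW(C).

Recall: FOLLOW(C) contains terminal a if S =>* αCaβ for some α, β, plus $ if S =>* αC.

We compute FOLLOW(C) using the standard algorithm.
FOLLOW(S) starts with {$}.
FIRST(C) = {+}
FIRST(S) = {+}
FOLLOW(C) = {a}
FOLLOW(S) = {$}
Therefore, FOLLOW(C) = {a}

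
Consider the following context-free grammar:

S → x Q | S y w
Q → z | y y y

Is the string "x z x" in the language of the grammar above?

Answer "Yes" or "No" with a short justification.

No - no valid derivation exists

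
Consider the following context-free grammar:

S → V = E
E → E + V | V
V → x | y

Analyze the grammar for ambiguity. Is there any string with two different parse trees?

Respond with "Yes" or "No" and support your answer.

No - the grammar is unambiguous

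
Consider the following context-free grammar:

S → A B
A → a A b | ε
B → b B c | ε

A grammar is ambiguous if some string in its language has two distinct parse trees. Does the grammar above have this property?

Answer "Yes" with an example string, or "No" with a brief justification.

No - the grammar is unambiguous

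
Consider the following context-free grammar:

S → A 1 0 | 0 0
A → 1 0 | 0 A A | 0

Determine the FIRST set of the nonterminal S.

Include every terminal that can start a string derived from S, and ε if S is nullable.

We compute FIRST(S) using the standard algorithm.
FIRST(A) = {0, 1}
FIRST(S) = {0, 1}
Therefore, FIRST(S) = {0, 1}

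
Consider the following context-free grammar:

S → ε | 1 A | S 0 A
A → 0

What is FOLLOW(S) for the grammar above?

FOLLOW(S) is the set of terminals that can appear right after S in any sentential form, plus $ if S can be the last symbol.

We compute FOLLOW(S) using the standard algorithm.
FOLLOW(S) starts with {$}.
FIRST(A) = {0}
FIRST(S) = {0, 1, ε}
FOLLOW(A) = {$, 0}
FOLLOW(S) = {$, 0}
Therefore, FOLLOW(S) = {$, 0}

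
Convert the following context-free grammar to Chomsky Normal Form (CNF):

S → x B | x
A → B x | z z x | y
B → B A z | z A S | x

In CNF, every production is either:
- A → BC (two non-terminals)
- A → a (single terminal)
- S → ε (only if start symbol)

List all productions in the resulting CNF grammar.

TX → x; S → x; TZ → z; A → y; B → x; S → TX B; A → B TX; A → TZ X0; X0 → TZ TX; B → B X1; X1 → A TZ; B → TZ X2; X2 → A S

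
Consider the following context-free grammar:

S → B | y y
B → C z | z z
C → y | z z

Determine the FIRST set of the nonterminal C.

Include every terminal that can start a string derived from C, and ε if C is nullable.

We compute FIRST(C) using the standard algorithm.
FIRST(B) = {y, z}
FIRST(C) = {y, z}
FIRST(S) = {y, z}
Therefore, FIRST(C) = {y, z}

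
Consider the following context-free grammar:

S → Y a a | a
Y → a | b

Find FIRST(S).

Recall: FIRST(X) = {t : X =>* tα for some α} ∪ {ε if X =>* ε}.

We compute FIRST(S) using the standard algorithm.
FIRST(S) = {a, b}
FIRST(Y) = {a, b}
Therefore, FIRST(S) = {a, b}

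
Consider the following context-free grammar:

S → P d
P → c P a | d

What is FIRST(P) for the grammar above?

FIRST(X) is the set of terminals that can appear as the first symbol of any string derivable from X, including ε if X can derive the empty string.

We compute FIRST(P) using the standard algorithm.
FIRST(P) = {c, d}
FIRST(S) = {c, d}
Therefore, FIRST(P) = {c, d}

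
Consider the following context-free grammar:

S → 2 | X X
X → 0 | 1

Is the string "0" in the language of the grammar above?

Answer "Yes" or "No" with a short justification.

No - no valid derivation exists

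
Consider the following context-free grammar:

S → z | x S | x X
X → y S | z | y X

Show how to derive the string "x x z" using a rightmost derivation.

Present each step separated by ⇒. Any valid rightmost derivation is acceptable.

S ⇒ x S ⇒ x x S ⇒ x x z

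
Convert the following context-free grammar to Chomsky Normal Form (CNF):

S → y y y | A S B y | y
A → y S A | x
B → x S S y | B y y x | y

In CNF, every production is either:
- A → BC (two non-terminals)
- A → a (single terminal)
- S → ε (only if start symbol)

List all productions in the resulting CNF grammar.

TY → y; S → y; A → x; TX → x; B → y; S → TY X0; X0 → TY TY; S → A X1; X1 → S X2; X2 → B TY; A → TY X3; X3 → S A; B → TX X4; X4 → S X5; X5 → S TY; B → B X6; X6 → TY X7; X7 → TY TX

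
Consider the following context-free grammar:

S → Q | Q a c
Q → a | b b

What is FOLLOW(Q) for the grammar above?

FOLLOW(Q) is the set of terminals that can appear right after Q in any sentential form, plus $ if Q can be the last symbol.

We compute FOLLOW(Q) using the standard algorithm.
FOLLOW(S) starts with {$}.
FIRST(Q) = {a, b}
FIRST(S) = {a, b}
FOLLOW(Q) = {$, a}
FOLLOW(S) = {$}
Therefore, FOLLOW(Q) = {$, a}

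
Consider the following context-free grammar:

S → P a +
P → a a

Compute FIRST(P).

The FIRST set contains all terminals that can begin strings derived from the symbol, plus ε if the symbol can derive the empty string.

We compute FIRST(P) using the standard algorithm.
FIRST(P) = {a}
FIRST(S) = {a}
Therefore, FIRST(P) = {a}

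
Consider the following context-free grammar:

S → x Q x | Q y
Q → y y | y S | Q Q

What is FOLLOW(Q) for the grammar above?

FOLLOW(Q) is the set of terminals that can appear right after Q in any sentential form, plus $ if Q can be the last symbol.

We compute FOLLOW(Q) using the standard algorithm.
FOLLOW(S) starts with {$}.
FIRST(Q) = {y}
FIRST(S) = {x, y}
FOLLOW(Q) = {x, y}
FOLLOW(S) = {$, x, y}
Therefore, FOLLOW(Q) = {x, y}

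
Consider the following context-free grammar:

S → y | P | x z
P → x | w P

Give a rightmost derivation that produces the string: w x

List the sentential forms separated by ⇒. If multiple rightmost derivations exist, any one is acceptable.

S ⇒ P ⇒ w P ⇒ w x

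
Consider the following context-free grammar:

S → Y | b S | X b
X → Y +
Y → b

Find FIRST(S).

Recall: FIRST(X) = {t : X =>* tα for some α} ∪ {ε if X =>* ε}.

We compute FIRST(S) using the standard algorithm.
FIRST(S) = {b}
FIRST(X) = {b}
FIRST(Y) = {b}
Therefore, FIRST(S) = {b}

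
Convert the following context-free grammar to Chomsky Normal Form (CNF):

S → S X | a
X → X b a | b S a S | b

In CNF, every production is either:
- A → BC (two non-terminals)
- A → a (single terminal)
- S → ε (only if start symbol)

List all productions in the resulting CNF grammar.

S → a; TB → b; TA → a; X → b; S → S X; X → X X0; X0 → TB TA; X → TB X1; X1 → S X2; X2 → TA S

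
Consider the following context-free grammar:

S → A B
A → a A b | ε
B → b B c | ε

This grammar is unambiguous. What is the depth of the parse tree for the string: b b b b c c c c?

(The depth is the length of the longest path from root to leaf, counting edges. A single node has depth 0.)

6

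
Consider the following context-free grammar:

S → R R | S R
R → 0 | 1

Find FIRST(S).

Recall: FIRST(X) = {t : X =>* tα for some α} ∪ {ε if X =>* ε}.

We compute FIRST(S) using the standard algorithm.
FIRST(R) = {0, 1}
FIRST(S) = {0, 1}
Therefore, FIRST(S) = {0, 1}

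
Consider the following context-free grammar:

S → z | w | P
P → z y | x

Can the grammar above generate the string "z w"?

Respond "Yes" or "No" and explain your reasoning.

No - no valid derivation exists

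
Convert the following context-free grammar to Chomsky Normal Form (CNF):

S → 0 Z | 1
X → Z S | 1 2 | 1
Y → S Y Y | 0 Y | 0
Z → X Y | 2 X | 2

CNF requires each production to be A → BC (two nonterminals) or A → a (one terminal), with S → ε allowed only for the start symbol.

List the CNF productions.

T0 → 0; S → 1; T1 → 1; T2 → 2; X → 1; Y → 0; Z → 2; S → T0 Z; X → Z S; X → T1 T2; Y → S X0; X0 → Y Y; Y → T0 Y; Z → X Y; Z → T2 X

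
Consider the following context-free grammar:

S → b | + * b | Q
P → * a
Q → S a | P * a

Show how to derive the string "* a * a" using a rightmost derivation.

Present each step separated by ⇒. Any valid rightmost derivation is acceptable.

S ⇒ Q ⇒ P * a ⇒ * a * a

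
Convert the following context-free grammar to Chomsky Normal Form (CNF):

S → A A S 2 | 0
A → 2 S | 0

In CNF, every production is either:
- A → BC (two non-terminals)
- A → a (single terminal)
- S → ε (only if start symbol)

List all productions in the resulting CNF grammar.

T2 → 2; S → 0; A → 0; S → A X0; X0 → A X1; X1 → S T2; A → T2 S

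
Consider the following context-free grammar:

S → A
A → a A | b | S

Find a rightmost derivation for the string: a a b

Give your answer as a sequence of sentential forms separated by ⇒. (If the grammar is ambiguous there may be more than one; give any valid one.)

S ⇒ A ⇒ a A ⇒ a a A ⇒ a a b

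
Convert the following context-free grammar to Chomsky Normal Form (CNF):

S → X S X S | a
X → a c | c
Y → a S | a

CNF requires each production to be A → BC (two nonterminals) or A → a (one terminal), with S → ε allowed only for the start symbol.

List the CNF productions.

S → a; TA → a; TC → c; X → c; Y → a; S → X X0; X0 → S X1; X1 → X S; X → TA TC; Y → TA S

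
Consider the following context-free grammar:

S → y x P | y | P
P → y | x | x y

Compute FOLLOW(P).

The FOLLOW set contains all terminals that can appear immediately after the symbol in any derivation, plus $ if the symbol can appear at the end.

We compute FOLLOW(P) using the standard algorithm.
FOLLOW(S) starts with {$}.
FIRST(P) = {x, y}
FIRST(S) = {x, y}
FOLLOW(P) = {$}
FOLLOW(S) = {$}
Therefore, FOLLOW(P) = {$}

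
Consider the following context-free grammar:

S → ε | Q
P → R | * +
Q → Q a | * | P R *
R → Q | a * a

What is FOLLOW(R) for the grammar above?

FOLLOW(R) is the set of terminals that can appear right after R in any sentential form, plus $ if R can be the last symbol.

We compute FOLLOW(R) using the standard algorithm.
FOLLOW(S) starts with {$}.
FIRST(P) = {*, a}
FIRST(Q) = {*, a}
FIRST(R) = {*, a}
FIRST(S) = {*, a, ε}
FOLLOW(P) = {*, a}
FOLLOW(Q) = {$, *, a}
FOLLOW(R) = {*, a}
FOLLOW(S) = {$}
Therefore, FOLLOW(R) = {*, a}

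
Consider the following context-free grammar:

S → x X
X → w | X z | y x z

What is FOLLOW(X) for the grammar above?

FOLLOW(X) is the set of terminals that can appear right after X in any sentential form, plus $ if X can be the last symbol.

We compute FOLLOW(X) using the standard algorithm.
FOLLOW(S) starts with {$}.
FIRST(S) = {x}
FIRST(X) = {w, y}
FOLLOW(S) = {$}
FOLLOW(X) = {$, z}
Therefore, FOLLOW(X) = {$, z}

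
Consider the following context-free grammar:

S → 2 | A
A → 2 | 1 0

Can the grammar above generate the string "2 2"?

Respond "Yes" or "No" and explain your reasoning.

No - no valid derivation exists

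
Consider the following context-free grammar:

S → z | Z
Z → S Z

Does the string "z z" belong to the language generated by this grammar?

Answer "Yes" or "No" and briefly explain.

No - no valid derivation exists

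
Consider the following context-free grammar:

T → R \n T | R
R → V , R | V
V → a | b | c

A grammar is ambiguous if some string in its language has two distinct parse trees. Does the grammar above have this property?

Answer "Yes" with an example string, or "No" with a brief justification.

No - the grammar is unambiguous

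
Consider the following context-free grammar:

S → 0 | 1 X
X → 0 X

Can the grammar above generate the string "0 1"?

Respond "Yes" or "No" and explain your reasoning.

No - no valid derivation exists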